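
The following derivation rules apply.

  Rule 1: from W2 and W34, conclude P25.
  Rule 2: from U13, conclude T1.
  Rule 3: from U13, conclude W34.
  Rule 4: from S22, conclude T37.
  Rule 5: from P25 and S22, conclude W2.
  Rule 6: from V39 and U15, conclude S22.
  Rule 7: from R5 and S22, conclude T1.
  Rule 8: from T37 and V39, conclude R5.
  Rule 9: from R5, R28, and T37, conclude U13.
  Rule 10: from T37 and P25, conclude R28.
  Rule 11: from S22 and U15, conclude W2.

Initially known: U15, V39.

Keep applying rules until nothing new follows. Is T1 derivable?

Yes

From V39 and U15, Rule 6 gives S22.
S22 holds, so T37 follows (Rule 4).
T37 and V39 hold, so R5 follows (Rule 8).
R5 and S22 hold, so T1 follows (Rule 7).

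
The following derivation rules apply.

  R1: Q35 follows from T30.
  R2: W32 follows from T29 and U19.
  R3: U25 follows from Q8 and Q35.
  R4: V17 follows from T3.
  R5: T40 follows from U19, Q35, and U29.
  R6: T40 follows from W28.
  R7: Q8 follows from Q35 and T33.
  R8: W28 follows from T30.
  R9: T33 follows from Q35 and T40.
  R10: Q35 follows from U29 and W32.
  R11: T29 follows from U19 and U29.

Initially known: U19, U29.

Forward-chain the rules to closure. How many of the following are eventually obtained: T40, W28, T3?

U19 and U29 hold, so T29 follows (R11).
T29 and U19 hold, so W32 follows (R2).
U29 and W32 hold, so Q35 follows (R10).
From U19, Q35, and U29, R5 gives T40.
T40: reached.
W28 would need T30 (R8), but T30 is never established.
No rule produces T3, and it is not given.
Reached: T40 — 1 of the 3.

1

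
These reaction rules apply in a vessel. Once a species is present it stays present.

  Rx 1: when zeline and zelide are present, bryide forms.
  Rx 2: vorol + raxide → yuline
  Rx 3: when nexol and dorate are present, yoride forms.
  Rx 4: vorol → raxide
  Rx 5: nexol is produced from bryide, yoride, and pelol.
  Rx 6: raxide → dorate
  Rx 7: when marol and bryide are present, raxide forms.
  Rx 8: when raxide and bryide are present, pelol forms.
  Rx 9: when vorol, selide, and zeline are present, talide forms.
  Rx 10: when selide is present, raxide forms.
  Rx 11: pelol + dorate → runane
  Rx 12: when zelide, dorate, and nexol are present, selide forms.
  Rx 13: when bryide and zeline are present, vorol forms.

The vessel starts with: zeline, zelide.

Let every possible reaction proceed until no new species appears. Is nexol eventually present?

No

nexol would need bryide, yoride, and pelol (Rx 5), but yoride never forms.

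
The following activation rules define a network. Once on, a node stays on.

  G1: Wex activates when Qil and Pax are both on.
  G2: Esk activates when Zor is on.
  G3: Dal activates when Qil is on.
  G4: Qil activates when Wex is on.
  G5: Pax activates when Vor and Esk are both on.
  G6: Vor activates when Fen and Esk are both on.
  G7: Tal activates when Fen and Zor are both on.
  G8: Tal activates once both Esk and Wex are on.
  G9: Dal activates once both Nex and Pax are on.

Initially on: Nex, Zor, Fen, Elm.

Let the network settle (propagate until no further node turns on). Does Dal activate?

Yes

Zor is on, so Esk activates (G2).
G6: Fen and Esk on → Vor on.
Vor and Esk are on, so Pax activates (G5).
G9: Nex and Pax on → Dal on.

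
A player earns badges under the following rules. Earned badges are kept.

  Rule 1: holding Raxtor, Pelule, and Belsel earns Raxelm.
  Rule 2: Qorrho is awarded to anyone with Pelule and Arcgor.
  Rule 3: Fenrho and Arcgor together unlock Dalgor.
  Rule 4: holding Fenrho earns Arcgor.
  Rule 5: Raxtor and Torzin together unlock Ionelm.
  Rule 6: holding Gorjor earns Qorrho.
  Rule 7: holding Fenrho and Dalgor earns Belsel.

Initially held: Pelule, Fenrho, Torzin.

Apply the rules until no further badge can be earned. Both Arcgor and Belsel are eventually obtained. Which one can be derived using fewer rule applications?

Arcgor

Arcgor: With Fenrho, Arcgor is earned (Rule 4). [1 rule application]
Belsel: With Fenrho, Arcgor is earned (Rule 4). With Fenrho and Arcgor, Dalgor is earned (Rule 3). With Fenrho and Dalgor, Belsel is earned (Rule 7). [3 rule applications]
Arcgor needs fewer.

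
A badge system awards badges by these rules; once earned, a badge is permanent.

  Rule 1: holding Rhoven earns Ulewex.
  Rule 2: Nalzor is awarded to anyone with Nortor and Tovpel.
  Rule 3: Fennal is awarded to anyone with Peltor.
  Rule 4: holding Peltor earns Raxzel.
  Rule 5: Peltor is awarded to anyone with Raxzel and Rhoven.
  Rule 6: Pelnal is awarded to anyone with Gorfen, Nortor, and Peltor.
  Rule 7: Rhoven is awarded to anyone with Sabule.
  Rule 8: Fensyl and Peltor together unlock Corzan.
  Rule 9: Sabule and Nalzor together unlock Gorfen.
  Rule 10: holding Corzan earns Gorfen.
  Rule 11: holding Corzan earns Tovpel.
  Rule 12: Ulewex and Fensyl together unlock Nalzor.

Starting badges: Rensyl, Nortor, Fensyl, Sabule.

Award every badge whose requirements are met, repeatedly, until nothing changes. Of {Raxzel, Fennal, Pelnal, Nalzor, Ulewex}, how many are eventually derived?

2

With Sabule, Rhoven is earned (Rule 7).
With Rhoven, Ulewex is earned (Rule 1).
With Ulewex and Fensyl, Nalzor is earned (Rule 12).
Raxzel would need Peltor (Rule 4), but Peltor is never earned.
Fennal would need Peltor (Rule 3), but Peltor is never earned.
Pelnal would need Gorfen, Nortor, and Peltor (Rule 6), but Peltor is never earned.
Nalzor: reached.
Ulewex: reached.
Reached: Nalzor and Ulewex — 2 of the 5.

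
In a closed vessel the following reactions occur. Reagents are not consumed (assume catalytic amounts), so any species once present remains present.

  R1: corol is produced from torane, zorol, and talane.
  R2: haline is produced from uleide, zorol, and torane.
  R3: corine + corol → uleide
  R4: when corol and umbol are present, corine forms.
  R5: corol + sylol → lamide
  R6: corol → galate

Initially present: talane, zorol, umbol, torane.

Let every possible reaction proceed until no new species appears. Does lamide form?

No

lamide would need corol and sylol (R5), but sylol never forms.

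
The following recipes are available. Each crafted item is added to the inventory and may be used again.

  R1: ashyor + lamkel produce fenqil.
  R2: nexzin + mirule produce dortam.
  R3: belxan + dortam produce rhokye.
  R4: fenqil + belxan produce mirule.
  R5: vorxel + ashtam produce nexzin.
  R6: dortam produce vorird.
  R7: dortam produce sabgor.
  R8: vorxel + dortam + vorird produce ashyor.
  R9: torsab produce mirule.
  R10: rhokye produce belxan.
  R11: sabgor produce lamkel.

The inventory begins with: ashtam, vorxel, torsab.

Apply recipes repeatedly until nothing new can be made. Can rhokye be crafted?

rhokye would need belxan and dortam (R3), but belxan is never obtained.

No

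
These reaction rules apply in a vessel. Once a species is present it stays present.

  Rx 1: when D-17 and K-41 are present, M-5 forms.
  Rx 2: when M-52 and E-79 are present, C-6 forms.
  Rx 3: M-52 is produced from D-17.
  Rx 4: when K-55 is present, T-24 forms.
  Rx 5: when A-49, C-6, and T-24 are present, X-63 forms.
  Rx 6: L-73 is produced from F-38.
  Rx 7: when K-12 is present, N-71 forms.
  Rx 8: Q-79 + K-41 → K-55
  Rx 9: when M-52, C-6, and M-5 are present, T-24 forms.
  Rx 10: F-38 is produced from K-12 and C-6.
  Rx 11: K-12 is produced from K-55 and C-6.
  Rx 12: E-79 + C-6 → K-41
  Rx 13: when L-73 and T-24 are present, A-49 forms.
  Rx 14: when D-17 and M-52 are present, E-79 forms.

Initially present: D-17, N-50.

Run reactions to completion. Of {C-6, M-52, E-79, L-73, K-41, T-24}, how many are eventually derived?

D-17 present → M-52 forms (Rx 3).
D-17 and M-52 present → E-79 forms (Rx 14).
M-52 and E-79 present → C-6 forms (Rx 2).
E-79 and C-6 present → K-41 forms (Rx 12).
D-17 and K-41 present → M-5 forms (Rx 1).
M-52, C-6, and M-5 present → T-24 forms (Rx 9).
C-6: reached.
M-52: reached.
E-79: reached.
L-73 would need F-38 (Rx 6), but F-38 never forms.
K-41: reached.
T-24: reached.
Reached: C-6, M-52, E-79, K-41, and T-24 — 5 of the 6.

5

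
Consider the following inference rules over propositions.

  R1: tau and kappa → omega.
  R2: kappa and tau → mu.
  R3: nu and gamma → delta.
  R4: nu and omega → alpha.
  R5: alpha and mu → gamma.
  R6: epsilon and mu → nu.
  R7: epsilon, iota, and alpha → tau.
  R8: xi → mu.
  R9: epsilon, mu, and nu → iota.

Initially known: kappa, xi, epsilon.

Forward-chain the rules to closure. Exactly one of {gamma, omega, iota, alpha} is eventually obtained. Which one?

From xi, R8 gives mu.
From epsilon and mu, R6 gives nu.
epsilon, mu, and nu hold, so iota follows (R9).
gamma would need alpha and mu (R5), but alpha is never established. alpha would need nu and omega (R4), but omega is never established. omega would need tau and kappa (R1), but tau is never established.

iota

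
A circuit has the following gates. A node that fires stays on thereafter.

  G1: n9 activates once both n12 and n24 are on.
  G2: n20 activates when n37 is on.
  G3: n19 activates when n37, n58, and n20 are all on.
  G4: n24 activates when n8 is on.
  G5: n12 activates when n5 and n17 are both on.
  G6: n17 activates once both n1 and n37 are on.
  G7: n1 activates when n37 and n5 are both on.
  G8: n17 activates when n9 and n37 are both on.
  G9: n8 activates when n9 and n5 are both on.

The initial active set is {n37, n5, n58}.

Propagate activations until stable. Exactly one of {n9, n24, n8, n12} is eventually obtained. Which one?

G7: n37 and n5 on → n1 on.
G6: n1 and n37 on → n17 on.
G5: n5 and n17 on → n12 on.
n24 would need n8 (G4), but n8 never turns on. n9 would need n12 and n24 (G1), but n24 never turns on. n8 would need n9 and n5 (G9), but n9 never turns on.

n12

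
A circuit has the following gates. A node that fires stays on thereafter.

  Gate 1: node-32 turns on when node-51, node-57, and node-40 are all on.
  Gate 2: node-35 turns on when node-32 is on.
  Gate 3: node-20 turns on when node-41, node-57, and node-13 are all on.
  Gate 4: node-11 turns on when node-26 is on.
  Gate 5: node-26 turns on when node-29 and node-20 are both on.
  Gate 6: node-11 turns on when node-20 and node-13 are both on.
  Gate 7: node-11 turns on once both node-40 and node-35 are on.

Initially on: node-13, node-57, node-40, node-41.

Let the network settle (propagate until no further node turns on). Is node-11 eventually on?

Yes

Gate 3: node-41, node-57, and node-13 on → node-20 on.
node-20 and node-13 are on, so node-11 turns on (Gate 6).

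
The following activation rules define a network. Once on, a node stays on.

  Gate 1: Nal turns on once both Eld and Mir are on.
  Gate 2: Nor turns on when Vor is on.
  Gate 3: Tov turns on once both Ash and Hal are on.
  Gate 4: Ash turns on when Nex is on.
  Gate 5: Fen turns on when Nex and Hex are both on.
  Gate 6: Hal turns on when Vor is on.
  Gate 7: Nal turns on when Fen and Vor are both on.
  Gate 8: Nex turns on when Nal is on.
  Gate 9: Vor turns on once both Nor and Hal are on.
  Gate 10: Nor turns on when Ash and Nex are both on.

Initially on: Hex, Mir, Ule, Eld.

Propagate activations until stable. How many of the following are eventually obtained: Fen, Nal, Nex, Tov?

3

Gate 1: Eld and Mir on → Nal on.
Gate 8: Nal on → Nex on.
Nex and Hex are on, so Fen turns on (Gate 5).
Fen: reached.
Nal: reached.
Nex: reached.
Tov would need Ash and Hal (Gate 3), but Hal never turns on.
Reached: Fen, Nal, and Nex — 3 of the 4.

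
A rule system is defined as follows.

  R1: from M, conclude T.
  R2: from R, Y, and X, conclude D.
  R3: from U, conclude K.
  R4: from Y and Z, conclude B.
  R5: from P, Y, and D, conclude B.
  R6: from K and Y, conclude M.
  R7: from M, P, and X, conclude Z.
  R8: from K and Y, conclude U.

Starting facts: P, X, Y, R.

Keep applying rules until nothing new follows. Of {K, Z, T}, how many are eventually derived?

K would need U (R3), but U is never established.
Z would need M, P, and X (R7), but M is never established.
T would need M (R1), but M is never established.
None of the 3 are reached.

0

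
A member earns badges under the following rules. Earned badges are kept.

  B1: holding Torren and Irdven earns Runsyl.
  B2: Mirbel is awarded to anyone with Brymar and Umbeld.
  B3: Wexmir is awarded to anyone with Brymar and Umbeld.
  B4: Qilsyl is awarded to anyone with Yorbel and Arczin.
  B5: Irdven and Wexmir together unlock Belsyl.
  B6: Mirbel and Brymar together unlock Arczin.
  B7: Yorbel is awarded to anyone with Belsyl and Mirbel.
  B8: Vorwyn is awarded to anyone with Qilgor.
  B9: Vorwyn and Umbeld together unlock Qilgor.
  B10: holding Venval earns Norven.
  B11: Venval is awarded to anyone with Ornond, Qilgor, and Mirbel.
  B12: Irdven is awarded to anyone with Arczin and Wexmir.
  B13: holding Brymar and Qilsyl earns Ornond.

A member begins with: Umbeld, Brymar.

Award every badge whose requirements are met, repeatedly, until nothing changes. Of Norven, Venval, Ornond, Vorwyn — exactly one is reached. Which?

With Brymar and Umbeld, Wexmir is earned (B3).
With Brymar and Umbeld, Mirbel is earned (B2).
With Mirbel and Brymar, Arczin is earned (B6).
With Arczin and Wexmir, Irdven is earned (B12).
With Irdven and Wexmir, Belsyl is earned (B5).
With Belsyl and Mirbel, Yorbel is earned (B7).
With Yorbel and Arczin, Qilsyl is earned (B4).
With Brymar and Qilsyl, Ornond is earned (B13).
Vorwyn would need Qilgor (B8), but Qilgor is never earned. Venval would need Ornond, Qilgor, and Mirbel (B11), but Qilgor is never earned. Norven would need Venval (B10), but Venval is never earned.

Ornond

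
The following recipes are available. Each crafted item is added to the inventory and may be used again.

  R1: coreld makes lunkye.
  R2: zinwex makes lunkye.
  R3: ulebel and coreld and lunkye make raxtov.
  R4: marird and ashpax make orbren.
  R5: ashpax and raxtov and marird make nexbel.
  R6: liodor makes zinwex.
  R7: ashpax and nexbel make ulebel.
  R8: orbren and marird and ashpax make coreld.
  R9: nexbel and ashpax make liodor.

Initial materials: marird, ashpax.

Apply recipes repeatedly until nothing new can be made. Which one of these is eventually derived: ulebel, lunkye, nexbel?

lunkye

marird and ashpax → orbren (R4).
Using R8, orbren, marird, and ashpax make coreld.
coreld → lunkye (R1).
ulebel would need ashpax and nexbel (R7), but nexbel is never obtained. nexbel would need ashpax, raxtov, and marird (R5), but raxtov is never obtained.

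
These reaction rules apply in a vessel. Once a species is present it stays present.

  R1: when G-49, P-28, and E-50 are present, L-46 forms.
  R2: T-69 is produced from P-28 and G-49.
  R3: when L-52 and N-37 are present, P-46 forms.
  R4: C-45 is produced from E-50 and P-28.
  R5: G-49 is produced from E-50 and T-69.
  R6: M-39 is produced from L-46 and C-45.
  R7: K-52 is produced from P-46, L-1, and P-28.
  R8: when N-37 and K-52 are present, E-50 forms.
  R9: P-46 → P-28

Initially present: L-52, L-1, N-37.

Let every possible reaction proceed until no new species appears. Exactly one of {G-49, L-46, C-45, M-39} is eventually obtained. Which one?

L-52 and N-37 present → P-46 forms (R3).
P-46 present → P-28 forms (R9).
P-46, L-1, and P-28 present → K-52 forms (R7).
N-37 and K-52 present → E-50 forms (R8).
E-50 and P-28 present → C-45 forms (R4).
L-46 would need G-49, P-28, and E-50 (R1), but G-49 never forms. M-39 would need L-46 and C-45 (R6), but L-46 never forms. G-49 would need E-50 and T-69 (R5), but T-69 never forms.

C-45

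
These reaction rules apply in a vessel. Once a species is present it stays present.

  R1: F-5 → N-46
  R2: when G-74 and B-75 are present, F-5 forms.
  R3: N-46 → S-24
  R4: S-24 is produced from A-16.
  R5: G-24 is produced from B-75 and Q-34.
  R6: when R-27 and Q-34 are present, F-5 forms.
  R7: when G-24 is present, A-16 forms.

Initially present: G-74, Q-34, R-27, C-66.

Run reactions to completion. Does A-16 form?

A-16 would need G-24 (R7), but G-24 never forms.

No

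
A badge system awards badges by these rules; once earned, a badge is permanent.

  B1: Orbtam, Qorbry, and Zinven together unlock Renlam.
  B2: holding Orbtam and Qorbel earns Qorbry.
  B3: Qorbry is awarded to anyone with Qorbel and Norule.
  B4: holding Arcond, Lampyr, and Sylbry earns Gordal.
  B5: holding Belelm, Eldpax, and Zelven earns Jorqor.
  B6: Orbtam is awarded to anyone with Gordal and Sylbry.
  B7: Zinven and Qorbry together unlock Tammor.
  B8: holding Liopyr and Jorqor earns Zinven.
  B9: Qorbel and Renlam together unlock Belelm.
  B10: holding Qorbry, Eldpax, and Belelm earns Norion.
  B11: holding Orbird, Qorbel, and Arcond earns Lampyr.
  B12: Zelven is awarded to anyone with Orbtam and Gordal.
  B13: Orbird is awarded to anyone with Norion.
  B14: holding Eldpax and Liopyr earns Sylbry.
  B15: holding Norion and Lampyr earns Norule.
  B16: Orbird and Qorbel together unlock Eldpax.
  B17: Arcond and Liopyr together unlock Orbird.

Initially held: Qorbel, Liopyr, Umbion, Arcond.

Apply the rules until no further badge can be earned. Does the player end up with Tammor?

No

Tammor would need Zinven and Qorbry (B7), but Zinven is never earned.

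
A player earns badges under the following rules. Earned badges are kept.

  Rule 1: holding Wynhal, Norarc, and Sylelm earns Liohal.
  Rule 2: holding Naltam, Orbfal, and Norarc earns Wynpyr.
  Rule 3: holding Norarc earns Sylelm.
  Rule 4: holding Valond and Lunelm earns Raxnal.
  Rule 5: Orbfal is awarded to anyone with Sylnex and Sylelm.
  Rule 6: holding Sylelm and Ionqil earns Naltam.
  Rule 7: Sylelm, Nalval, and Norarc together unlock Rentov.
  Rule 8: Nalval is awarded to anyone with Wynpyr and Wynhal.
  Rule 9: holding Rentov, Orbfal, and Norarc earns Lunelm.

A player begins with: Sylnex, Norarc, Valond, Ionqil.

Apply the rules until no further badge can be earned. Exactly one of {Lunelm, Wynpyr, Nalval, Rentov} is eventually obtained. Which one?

With Norarc, Sylelm is earned (Rule 3).
With Sylnex and Sylelm, Orbfal is earned (Rule 5).
With Sylelm and Ionqil, Naltam is earned (Rule 6).
With Naltam, Orbfal, and Norarc, Wynpyr is earned (Rule 2).
Lunelm would need Rentov, Orbfal, and Norarc (Rule 9), but Rentov is never earned. Rentov would need Sylelm, Nalval, and Norarc (Rule 7), but Nalval is never earned. Nalval would need Wynpyr and Wynhal (Rule 8), but Wynhal is never earned.

Wynpyr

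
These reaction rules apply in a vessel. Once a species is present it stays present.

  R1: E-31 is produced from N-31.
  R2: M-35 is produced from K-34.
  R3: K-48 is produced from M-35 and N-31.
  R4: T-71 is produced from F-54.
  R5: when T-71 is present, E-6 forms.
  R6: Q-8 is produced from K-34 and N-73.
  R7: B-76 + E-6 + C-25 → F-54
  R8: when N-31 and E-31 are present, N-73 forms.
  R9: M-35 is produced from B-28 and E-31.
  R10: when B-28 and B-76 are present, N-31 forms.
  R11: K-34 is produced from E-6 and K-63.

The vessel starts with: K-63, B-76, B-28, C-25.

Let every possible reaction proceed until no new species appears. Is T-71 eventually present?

No

T-71 would need F-54 (R4), but F-54 never forms.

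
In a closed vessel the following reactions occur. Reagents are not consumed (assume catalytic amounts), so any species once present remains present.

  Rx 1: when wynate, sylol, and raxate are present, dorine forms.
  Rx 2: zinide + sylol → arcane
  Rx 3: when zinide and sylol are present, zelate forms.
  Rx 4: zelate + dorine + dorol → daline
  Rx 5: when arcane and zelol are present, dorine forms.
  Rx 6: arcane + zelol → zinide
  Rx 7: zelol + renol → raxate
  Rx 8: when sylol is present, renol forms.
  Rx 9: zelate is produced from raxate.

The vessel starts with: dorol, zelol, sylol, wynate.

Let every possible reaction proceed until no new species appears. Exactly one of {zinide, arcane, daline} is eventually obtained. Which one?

sylol present → renol forms (Rx 8).
zelol and renol present → raxate forms (Rx 7).
raxate present → zelate forms (Rx 9).
wynate, sylol, and raxate present → dorine forms (Rx 1).
zelate, dorine, and dorol present → daline forms (Rx 4).
arcane would need zinide and sylol (Rx 2), but zinide never forms. zinide would need arcane and zelol (Rx 6), but arcane never forms.

daline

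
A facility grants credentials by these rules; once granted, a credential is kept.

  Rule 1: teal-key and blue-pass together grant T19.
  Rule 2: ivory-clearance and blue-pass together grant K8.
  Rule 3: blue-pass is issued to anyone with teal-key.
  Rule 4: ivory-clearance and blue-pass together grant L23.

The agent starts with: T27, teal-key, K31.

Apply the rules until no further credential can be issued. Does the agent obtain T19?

Holding teal-key grants blue-pass (Rule 3).
Holding teal-key and blue-pass grants T19 (Rule 1).

Yes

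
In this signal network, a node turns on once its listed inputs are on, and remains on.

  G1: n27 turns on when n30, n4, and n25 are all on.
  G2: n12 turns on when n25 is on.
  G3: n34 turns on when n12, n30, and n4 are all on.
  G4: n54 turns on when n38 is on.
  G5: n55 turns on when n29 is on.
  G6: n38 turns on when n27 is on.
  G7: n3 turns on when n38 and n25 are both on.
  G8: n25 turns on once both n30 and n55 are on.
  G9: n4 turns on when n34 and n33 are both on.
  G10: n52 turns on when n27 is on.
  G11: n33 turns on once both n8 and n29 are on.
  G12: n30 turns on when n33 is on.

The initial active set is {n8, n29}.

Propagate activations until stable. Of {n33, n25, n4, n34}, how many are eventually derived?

2

G11: n8 and n29 on → n33 on.
n29 is on, so n55 turns on (G5).
G12: n33 on → n30 on.
n30 and n55 are on, so n25 turns on (G8).
n33: reached.
n25: reached.
n4 would need n34 and n33 (G9), but n34 never turns on.
n34 would need n12, n30, and n4 (G3), but n4 never turns on.
Reached: n33 and n25 — 2 of the 4.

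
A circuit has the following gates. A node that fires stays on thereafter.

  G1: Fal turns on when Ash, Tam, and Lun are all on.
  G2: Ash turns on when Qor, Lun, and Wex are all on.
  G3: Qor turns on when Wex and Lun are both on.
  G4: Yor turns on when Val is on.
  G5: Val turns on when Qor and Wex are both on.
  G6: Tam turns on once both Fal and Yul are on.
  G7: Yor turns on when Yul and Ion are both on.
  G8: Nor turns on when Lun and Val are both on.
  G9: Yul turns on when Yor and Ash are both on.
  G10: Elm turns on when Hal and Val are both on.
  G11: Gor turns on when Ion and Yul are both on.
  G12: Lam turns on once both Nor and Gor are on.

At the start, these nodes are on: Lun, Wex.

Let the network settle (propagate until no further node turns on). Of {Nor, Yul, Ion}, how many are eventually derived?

2

G3: Wex and Lun on → Qor on.
Qor, Lun, and Wex are on, so Ash turns on (G2).
G5: Qor and Wex on → Val on.
G4: Val on → Yor on.
Lun and Val are on, so Nor turns on (G8).
G9: Yor and Ash on → Yul on.
Nor: reached.
Yul: reached.
No rule produces Ion, and it is not given.
Reached: Nor and Yul — 2 of the 3.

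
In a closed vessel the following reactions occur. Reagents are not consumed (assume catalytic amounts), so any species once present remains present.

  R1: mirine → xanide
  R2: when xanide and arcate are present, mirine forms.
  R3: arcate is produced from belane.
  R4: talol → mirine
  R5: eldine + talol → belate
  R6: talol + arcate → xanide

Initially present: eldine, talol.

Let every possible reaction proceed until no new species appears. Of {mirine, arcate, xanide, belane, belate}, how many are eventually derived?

3

eldine and talol present → belate forms (R5).
talol present → mirine forms (R4).
mirine present → xanide forms (R1).
mirine: reached.
arcate would need belane (R3), but belane never forms.
xanide: reached.
No rule produces belane, and it is not given.
belate: reached.
Reached: mirine, xanide, and belate — 3 of the 5.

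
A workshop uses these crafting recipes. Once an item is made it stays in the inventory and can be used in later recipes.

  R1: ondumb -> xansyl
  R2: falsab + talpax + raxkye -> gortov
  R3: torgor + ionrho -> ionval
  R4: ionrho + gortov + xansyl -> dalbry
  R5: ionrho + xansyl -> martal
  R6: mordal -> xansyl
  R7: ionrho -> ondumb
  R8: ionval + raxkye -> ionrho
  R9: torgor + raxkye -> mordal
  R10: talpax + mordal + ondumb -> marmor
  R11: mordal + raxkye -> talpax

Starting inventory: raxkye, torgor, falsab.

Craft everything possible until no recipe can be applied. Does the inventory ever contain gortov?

Using R9, torgor and raxkye make mordal.
Using R11, mordal and raxkye make talpax.
falsab + talpax + raxkye -> gortov (R2).

Yes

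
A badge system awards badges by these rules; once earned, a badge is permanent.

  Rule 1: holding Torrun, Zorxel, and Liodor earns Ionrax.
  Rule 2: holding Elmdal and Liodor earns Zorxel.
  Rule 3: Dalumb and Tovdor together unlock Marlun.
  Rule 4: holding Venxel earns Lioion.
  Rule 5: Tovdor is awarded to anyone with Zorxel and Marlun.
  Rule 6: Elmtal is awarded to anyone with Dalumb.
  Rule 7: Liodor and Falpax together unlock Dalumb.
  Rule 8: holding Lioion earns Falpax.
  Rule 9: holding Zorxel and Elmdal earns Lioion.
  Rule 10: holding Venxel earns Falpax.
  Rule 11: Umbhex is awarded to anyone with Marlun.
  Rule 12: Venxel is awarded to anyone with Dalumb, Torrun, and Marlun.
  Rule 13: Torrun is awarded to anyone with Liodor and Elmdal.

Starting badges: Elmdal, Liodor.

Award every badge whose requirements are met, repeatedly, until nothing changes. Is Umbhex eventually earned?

No

Umbhex would need Marlun (Rule 11), but Marlun is never earned.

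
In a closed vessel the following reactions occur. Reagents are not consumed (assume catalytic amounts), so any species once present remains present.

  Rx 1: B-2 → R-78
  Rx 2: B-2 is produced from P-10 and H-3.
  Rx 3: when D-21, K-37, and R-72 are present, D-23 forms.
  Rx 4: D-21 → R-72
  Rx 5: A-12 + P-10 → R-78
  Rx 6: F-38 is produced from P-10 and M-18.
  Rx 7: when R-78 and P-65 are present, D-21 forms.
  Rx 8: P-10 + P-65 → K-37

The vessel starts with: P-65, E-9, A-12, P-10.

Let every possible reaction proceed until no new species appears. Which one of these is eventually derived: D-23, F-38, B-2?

A-12 and P-10 present → R-78 forms (Rx 5).
P-10 and P-65 present → K-37 forms (Rx 8).
R-78 and P-65 present → D-21 forms (Rx 7).
D-21 present → R-72 forms (Rx 4).
D-21, K-37, and R-72 present → D-23 forms (Rx 3).
F-38 would need P-10 and M-18 (Rx 6), but M-18 never forms. B-2 would need P-10 and H-3 (Rx 2), but H-3 never forms.

D-23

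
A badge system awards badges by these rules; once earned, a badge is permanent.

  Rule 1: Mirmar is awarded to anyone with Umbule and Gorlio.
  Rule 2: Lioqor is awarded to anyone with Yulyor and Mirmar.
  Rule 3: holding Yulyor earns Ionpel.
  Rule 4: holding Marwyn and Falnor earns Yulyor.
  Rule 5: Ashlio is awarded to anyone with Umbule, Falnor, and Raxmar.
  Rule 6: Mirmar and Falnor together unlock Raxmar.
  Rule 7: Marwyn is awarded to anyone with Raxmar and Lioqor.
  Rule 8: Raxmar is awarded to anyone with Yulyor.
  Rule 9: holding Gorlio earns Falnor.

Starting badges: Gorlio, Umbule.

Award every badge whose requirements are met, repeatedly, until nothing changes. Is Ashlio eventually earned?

With Umbule and Gorlio, Mirmar is earned (Rule 1).
With Gorlio, Falnor is earned (Rule 9).
With Mirmar and Falnor, Raxmar is earned (Rule 6).
With Umbule, Falnor, and Raxmar, Ashlio is earned (Rule 5).

Yes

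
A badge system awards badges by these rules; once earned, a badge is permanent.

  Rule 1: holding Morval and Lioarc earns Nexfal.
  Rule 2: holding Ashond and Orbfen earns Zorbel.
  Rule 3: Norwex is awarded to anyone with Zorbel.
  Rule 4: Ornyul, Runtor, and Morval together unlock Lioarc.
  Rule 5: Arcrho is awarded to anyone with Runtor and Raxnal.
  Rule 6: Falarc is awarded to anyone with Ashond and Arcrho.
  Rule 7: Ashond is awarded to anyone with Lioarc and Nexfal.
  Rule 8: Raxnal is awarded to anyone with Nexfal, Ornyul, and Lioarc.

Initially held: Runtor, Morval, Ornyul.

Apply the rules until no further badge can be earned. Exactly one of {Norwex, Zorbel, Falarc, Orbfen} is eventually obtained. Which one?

Falarc

With Ornyul, Runtor, and Morval, Lioarc is earned (Rule 4).
With Morval and Lioarc, Nexfal is earned (Rule 1).
With Nexfal, Ornyul, and Lioarc, Raxnal is earned (Rule 8).
With Lioarc and Nexfal, Ashond is earned (Rule 7).
With Runtor and Raxnal, Arcrho is earned (Rule 5).
With Ashond and Arcrho, Falarc is earned (Rule 6).
Norwex would need Zorbel (Rule 3), but Zorbel is never earned. Zorbel would need Ashond and Orbfen (Rule 2), but Orbfen is never earned. No rule produces Orbfen, and it is not given.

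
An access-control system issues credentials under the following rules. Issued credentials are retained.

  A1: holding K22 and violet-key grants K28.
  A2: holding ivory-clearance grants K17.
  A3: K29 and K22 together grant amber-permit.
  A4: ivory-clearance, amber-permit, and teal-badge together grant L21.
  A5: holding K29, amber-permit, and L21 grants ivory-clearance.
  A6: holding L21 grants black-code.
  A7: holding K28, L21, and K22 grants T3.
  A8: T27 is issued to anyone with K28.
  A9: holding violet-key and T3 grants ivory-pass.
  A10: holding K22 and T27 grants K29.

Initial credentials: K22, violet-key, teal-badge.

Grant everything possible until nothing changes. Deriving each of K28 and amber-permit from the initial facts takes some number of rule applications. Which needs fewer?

K28: Holding K22 and violet-key grants K28 (A1). [1 rule application]
amber-permit: Holding K22 and violet-key grants K28 (A1). Holding K28 grants T27 (A8). Holding K22 and T27 grants K29 (A10). Holding K29 and K22 grants amber-permit (A3). [4 rule applications]
K28 needs fewer.

K28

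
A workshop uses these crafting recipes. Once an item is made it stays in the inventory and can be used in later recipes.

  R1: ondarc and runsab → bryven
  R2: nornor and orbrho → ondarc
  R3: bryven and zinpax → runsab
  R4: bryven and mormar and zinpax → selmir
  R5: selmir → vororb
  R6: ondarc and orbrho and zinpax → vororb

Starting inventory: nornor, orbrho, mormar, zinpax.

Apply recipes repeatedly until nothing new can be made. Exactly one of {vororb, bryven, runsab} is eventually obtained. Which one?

vororb

Using R2, nornor and orbrho make ondarc.
ondarc and orbrho and zinpax → vororb (R6).
bryven would need ondarc and runsab (R1), but runsab is never obtained. runsab would need bryven and zinpax (R3), but bryven is never obtained.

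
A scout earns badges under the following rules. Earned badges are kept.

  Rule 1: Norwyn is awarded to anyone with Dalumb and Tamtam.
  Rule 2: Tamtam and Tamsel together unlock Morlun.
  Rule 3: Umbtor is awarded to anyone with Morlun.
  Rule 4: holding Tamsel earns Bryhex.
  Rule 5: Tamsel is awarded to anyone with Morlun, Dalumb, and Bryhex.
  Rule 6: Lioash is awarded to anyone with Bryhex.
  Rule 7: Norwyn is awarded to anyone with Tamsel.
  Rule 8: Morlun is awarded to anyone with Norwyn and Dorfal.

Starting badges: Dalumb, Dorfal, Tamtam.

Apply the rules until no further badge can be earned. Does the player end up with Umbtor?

Yes

With Dalumb and Tamtam, Norwyn is earned (Rule 1).
With Norwyn and Dorfal, Morlun is earned (Rule 8).
With Morlun, Umbtor is earned (Rule 3).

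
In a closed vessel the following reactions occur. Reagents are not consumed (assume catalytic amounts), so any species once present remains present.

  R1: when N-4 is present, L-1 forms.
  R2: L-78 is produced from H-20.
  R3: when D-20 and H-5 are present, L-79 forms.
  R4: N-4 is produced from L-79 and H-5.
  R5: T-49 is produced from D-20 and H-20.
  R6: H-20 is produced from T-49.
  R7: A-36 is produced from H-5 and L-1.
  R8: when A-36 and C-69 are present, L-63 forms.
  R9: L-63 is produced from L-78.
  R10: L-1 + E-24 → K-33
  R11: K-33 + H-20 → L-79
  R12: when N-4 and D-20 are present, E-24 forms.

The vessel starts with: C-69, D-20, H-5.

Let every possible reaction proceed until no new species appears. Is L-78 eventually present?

No

L-78 would need H-20 (R2), but H-20 never forms.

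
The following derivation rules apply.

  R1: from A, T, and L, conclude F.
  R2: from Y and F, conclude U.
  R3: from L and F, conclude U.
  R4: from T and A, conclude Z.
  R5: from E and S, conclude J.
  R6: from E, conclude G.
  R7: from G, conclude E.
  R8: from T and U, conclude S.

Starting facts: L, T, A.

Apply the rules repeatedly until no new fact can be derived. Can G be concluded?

No

G would need E (R6), but E is never established.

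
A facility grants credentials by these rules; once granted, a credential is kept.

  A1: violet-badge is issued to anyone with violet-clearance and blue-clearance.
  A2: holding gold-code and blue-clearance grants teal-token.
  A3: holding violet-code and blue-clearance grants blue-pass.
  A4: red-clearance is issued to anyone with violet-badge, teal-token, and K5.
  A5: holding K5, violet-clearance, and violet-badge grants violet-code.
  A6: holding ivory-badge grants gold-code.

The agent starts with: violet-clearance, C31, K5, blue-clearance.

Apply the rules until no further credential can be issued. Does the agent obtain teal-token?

teal-token would need gold-code and blue-clearance (A2), but gold-code is never granted.

No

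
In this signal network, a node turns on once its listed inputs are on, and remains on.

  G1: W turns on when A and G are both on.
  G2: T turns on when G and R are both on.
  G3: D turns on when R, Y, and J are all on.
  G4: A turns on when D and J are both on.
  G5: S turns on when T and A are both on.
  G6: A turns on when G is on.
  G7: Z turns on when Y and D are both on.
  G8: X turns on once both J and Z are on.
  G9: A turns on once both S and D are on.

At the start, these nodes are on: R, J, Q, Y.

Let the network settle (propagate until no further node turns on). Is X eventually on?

Yes

R, Y, and J are on, so D turns on (G3).
Y and D are on, so Z turns on (G7).
J and Z are on, so X turns on (G8).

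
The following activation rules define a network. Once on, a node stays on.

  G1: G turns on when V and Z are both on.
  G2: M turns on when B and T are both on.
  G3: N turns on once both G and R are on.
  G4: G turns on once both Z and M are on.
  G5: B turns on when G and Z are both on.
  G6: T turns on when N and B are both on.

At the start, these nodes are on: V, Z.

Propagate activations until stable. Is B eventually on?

G1: V and Z on → G on.
G5: G and Z on → B on.

Yes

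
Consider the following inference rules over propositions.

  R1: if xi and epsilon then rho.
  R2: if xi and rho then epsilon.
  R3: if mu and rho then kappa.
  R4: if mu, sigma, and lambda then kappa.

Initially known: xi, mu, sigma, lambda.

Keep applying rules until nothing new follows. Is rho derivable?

rho would need xi and epsilon (R1), but epsilon is never established.

No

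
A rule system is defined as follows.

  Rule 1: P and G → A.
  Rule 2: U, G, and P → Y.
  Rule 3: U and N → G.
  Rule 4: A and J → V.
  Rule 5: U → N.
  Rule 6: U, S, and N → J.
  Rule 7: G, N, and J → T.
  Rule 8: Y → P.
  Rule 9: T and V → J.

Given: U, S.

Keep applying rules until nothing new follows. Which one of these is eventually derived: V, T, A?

From U, Rule 5 gives N.
U, S, and N hold, so J follows (Rule 6).
From U and N, Rule 3 gives G.
From G, N, and J, Rule 7 gives T.
V would need A and J (Rule 4), but A is never established. A would need P and G (Rule 1), but P is never established.

T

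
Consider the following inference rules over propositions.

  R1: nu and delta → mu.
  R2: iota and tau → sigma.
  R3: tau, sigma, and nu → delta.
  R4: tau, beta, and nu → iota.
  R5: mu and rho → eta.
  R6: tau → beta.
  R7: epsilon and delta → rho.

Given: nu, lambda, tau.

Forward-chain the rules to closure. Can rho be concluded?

No

rho would need epsilon and delta (R7), but epsilon is never established.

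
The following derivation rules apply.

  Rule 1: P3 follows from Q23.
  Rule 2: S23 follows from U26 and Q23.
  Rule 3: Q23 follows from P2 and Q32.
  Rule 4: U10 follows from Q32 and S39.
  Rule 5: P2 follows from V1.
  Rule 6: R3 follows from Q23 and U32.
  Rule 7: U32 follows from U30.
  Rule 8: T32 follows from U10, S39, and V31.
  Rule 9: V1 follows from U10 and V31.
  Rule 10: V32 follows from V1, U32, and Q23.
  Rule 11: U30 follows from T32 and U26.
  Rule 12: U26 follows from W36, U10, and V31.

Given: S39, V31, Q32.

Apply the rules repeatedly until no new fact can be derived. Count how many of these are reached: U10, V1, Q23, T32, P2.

5

Q32 and S39 hold, so U10 follows (Rule 4).
U10, S39, and V31 hold, so T32 follows (Rule 8).
U10 and V31 hold, so V1 follows (Rule 9).
From V1, Rule 5 gives P2.
P2 and Q32 hold, so Q23 follows (Rule 3).
U10: reached.
V1: reached.
Q23: reached.
T32: reached.
P2: reached.
All 5 are reached.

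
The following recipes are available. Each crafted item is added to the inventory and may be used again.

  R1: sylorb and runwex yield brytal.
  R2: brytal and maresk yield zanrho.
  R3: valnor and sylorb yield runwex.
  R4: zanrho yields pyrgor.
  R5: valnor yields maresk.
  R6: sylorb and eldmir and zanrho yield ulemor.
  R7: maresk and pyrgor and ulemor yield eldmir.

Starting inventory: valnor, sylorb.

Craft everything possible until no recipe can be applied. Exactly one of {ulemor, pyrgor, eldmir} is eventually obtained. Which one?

pyrgor

Using R3, valnor and sylorb make runwex.
valnor → maresk (R5).
sylorb and runwex → brytal (R1).
Using R2, brytal and maresk make zanrho.
zanrho → pyrgor (R4).
eldmir would need maresk, pyrgor, and ulemor (R7), but ulemor is never obtained. ulemor would need sylorb, eldmir, and zanrho (R6), but eldmir is never obtained.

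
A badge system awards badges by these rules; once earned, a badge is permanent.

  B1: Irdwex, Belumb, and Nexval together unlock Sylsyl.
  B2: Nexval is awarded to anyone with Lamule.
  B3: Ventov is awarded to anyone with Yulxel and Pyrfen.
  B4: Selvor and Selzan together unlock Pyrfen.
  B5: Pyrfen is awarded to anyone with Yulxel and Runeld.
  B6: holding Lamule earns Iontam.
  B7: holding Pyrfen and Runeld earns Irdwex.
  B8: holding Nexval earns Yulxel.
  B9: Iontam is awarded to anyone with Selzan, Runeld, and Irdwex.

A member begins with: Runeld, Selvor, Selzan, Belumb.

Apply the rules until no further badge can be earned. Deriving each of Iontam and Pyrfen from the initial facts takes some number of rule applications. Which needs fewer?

Pyrfen: With Selvor and Selzan, Pyrfen is earned (B4). [1 rule application]
Iontam: With Selvor and Selzan, Pyrfen is earned (B4). With Pyrfen and Runeld, Irdwex is earned (B7). With Selzan, Runeld, and Irdwex, Iontam is earned (B9). [3 rule applications]
Pyrfen needs fewer.

Pyrfen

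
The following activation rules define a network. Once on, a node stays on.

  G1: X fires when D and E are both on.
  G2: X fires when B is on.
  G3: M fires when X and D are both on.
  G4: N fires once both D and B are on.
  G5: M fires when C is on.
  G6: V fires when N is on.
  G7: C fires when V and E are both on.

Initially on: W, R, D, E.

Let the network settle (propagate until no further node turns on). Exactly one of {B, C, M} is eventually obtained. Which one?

G1: D and E on → X on.
G3: X and D on → M on.
No rule produces B, and it is not given. C would need V and E (G7), but V never turns on.

M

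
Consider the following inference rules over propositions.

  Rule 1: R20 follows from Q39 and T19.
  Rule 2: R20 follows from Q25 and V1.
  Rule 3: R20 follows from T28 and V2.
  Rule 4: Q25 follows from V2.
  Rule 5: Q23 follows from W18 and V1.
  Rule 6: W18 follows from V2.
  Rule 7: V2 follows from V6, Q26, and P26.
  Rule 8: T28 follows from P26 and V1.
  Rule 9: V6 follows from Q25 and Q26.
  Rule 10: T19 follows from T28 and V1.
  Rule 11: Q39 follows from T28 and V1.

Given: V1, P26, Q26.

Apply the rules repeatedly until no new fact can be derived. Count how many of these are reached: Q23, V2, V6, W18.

0

Q23 would need W18 and V1 (Rule 5), but W18 is never established.
V2 would need V6, Q26, and P26 (Rule 7), but V6 is never established.
V6 would need Q25 and Q26 (Rule 9), but Q25 is never established.
W18 would need V2 (Rule 6), but V2 is never established.
None of the 4 are reached.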